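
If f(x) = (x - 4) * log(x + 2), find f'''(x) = (-x - 14)/(x^3 + 6*x^2 + 12*x + 8)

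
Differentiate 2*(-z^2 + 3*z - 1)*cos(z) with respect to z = 2*z^2*sin(z) - 6*z*sin(z) - 4*z*cos(z) + 2*sin(z) + 6*cos(z)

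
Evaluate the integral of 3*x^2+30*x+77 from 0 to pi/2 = -125 + pi + (pi/2 + 5)^3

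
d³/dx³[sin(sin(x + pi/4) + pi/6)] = 3*sin(x + pi/4)*sin(sin(x + pi/4) + pi/6)*cos(x + pi/4) - cos(x + pi/4)^3*cos(sin(x + pi/4) + pi/6) - cos(x + pi/4)*cos(sin(x + pi/4) + pi/6)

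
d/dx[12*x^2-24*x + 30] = 24*x - 24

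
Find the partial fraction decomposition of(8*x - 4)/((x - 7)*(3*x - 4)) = -20/(17*(3*x - 4)) + 52/(17*(x - 7))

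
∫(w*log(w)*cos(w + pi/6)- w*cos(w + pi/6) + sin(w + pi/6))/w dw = (log(w) - 1)*sin(w + pi/6) + C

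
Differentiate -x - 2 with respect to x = -1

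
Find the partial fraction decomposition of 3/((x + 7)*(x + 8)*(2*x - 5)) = 4/(133*(2*x - 5)) + 1/(7*(x + 8)) - 3/(19*(x + 7))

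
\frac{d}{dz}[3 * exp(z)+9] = 3*exp(z)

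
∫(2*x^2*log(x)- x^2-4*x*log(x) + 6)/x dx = ((x - 2)^2 + 2)*(log(x) - 1) + C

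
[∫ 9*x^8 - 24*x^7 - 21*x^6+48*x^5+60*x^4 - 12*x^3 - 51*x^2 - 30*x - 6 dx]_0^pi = 1 + (-pi^2 - 2*pi - 1 + pi^3)^3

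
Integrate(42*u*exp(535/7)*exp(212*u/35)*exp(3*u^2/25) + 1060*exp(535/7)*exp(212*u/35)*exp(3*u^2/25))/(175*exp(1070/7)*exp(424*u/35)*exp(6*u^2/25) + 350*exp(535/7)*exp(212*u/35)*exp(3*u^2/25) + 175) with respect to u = exp(2*u/35 + 3*(u + 25)^2/25 + 10/7)/(exp(2*u/35 + 3*(u + 25)^2/25 + 10/7) + 1) + C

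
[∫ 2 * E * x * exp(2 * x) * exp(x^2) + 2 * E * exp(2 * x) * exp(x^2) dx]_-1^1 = -1 + exp(4)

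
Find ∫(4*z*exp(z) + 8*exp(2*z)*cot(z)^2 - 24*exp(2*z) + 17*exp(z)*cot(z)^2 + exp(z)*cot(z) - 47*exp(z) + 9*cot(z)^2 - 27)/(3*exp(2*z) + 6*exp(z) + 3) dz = -(8*exp(z) + 9)*(4*z + cot(z) + 4)/(3*exp(z) + 3) + C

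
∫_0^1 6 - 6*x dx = 3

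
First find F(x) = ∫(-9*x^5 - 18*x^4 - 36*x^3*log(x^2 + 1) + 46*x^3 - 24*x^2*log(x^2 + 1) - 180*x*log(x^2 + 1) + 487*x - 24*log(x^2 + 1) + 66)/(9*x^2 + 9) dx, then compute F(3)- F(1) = -4*(1/4 + log(10))^2 - 16/3 - 2*log(10) + 2*log(2) + 4*(-29/12 + log(2))^2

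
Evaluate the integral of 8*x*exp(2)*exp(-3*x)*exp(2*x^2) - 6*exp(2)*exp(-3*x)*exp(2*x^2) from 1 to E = -2*E + 2*exp(-3*E + 2 + 2*exp(2))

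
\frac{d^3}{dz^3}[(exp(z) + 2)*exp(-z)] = -2*exp(-z)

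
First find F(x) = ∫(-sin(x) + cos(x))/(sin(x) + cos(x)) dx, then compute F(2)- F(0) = log(sin(pi/4 + 2)) + log(2)/2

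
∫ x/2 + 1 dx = x^2/4 + x + C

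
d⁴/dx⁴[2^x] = 2^x*log(2)^4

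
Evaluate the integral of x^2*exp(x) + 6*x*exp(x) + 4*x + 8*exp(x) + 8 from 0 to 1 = 6 + 9*E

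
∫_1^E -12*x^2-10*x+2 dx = (1 + E)^2*(3 - 4*E) + 4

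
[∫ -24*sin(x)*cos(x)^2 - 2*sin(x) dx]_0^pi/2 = -10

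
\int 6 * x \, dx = 3*x^2 + C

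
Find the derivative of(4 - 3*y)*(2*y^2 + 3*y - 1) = -18*y^2 - 2*y + 15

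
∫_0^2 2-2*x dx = 0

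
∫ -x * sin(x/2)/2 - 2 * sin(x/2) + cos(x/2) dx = (x + 4)*cos(x/2) + C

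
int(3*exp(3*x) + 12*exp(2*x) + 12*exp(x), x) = (exp(x) + 2)^3 + C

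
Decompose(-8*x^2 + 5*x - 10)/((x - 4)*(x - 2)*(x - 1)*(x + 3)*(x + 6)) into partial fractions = -41/(210*(x + 6)) + 97/(420*(x + 3)) - 13/(84*(x - 1)) + 2/(5*(x - 2)) - 59/(210*(x - 4))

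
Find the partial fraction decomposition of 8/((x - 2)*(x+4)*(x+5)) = 8/(7*(x + 5)) - 4/(3*(x + 4)) + 4/(21*(x - 2))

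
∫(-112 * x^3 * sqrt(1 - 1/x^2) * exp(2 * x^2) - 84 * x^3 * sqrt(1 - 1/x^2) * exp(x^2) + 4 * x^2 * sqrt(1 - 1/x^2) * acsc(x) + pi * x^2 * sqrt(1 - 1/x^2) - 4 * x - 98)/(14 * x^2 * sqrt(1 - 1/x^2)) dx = (2*x + 49)*(4*acsc(x) + pi)/28 - 2*exp(2*x^2) - 3*exp(x^2) + C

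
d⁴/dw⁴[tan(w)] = 24*tan(w)^5 + 40*tan(w)^3 + 16*tan(w)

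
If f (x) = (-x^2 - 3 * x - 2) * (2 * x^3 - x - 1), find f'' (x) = -40*x^3 - 72*x^2 - 18*x + 8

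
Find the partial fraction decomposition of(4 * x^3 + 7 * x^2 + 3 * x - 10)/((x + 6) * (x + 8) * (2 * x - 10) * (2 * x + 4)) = 817/(312*(x + 8)) - 20/(11*(x + 6)) + 5/(168*(x + 2)) + 170/(1001*(x - 5))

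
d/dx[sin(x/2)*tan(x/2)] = sin(x/2)*tan(x/2)^2/2 + sin(x/2)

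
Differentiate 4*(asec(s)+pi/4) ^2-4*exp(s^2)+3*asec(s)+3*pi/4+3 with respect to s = (-8*s^3*sqrt(1 - 1/s^2)*exp(s^2) + 8*asec(s) + 3 + 2*pi)/(s^2*sqrt(1 - 1/s^2))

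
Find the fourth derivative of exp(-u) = exp(-u)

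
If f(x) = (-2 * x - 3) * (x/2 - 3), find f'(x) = 9/2 - 2*x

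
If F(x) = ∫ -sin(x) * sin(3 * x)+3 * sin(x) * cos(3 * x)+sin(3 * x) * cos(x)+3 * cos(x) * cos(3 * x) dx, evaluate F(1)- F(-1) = sin(4) + sin(2)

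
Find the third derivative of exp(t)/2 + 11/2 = exp(t)/2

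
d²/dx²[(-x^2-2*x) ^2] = 12*x^2 + 24*x + 8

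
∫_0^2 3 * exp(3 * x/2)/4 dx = -1/2 + exp(3)/2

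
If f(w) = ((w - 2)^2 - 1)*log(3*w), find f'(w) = (2*w^2*log(w) + w^2 + 2*w^2*log(3) - 4*w*log(w) - 4*w*log(3) - 4*w + 3)/w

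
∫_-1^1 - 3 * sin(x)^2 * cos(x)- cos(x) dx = -7*sin(1)/2 + sin(3)/2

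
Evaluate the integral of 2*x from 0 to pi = pi^2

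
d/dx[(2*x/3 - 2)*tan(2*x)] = 4*x/(3*cos(2*x)^2) + 2*tan(2*x)/3 - 4/cos(2*x)^2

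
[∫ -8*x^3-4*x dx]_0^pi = -2*pi*(pi + pi^3)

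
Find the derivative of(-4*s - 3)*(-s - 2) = 8*s + 11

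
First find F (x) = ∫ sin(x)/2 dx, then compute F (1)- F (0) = 1/2 - cos(1)/2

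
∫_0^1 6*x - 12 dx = -9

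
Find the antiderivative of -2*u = -u^2 + C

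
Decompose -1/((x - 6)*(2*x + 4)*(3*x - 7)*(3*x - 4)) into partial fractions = -3/(280*(3*x - 4)) + 3/(286*(3*x - 7)) + 1/(2080*(x + 2)) - 1/(2464*(x - 6))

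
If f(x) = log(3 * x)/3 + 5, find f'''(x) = 2/(3*x^3)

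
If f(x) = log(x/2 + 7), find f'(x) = 1/(x + 14)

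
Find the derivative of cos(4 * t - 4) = -4*sin(4*t - 4)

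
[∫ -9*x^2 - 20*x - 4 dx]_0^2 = -72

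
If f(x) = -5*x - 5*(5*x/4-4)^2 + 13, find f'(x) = 45 - 125*x/8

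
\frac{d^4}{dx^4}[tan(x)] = 24*tan(x)^5 + 40*tan(x)^3 + 16*tan(x)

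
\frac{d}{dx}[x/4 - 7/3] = 1/4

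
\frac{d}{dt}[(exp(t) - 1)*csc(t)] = -exp(t)*cot(t)*csc(t) + exp(t)*csc(t) + cot(t)*csc(t)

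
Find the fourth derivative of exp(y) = exp(y)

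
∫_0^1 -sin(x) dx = -1 + cos(1)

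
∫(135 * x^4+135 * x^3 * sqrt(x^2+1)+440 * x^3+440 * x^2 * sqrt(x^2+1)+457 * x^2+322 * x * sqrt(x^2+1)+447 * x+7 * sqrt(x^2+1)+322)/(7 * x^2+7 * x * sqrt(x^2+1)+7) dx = 45*x^3/7 + 220*x^2/7 + 46*x + log(x + sqrt(x^2 + 1)) + C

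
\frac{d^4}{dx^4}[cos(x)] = cos(x)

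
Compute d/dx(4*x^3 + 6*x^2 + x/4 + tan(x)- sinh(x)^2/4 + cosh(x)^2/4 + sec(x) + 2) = 12*x^2 + 12*x + tan(x)^2 + tan(x)*sec(x) + 5/4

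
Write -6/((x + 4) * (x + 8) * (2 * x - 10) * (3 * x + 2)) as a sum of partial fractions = 81/(3740*(3*x + 2)) + 3/(1144*(x + 8)) - 1/(120*(x + 4)) - 1/(663*(x - 5))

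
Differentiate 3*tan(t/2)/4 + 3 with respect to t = 3/(8*cos(t/2)^2)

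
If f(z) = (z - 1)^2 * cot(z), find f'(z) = -z^2/sin(z)^2 + 2*z/tan(z) + 2*z/sin(z)^2 - 2/tan(z) - 1/sin(z)^2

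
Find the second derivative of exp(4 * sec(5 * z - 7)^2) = 1600*exp(4*sec(5*z - 7)^2)*tan(5*z - 7)^2*sec(5*z - 7)^4 + 600*exp(4*sec(5*z - 7)^2)*tan(5*z - 7)^2*sec(5*z - 7)^2 + 200*exp(4*sec(5*z - 7)^2)*sec(5*z - 7)^2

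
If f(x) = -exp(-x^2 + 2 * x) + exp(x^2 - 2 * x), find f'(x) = 2*x*exp(-x^2 + 2*x) + 2*x*exp(x^2 - 2*x) - 2*exp(-x^2 + 2*x) - 2*exp(x^2 - 2*x)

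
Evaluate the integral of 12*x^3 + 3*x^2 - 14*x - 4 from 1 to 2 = 27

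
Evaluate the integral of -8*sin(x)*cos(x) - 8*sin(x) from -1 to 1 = 0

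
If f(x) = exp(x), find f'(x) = exp(x)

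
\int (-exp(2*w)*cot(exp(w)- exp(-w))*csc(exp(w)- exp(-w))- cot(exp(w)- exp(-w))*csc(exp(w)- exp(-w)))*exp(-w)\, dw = csc(2*sinh(w)) + C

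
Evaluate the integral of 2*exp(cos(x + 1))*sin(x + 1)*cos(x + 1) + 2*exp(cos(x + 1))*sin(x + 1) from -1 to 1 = -2*exp(cos(2))*cos(2) + 2*E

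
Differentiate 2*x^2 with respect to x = 4*x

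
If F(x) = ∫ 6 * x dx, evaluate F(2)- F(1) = 9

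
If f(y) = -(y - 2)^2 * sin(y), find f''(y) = y^2*sin(y) - 4*y*sin(y) - 4*y*cos(y) + 2*sin(y) + 8*cos(y)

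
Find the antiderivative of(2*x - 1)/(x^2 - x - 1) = log(-x^2 + x + 1) + C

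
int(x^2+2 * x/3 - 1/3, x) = x^3/3 + x^2/3 - x/3 + C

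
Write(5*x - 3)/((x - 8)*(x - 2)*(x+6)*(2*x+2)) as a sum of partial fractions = 33/(1120*(x + 6)) - 4/(135*(x + 1)) - 7/(288*(x - 2)) + 37/(1512*(x - 8))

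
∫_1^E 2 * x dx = -1 + exp(2)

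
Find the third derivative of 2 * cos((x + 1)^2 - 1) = 16*x^3*sin(x*(x + 2)) + 48*x^2*sin(x*(x + 2)) + 48*x*sin(x*(x + 2)) - 24*x*cos(x*(x + 2)) + 16*sin(x*(x + 2)) - 24*cos(x*(x + 2))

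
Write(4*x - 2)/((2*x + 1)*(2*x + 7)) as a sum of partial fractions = 8/(3*(2*x + 7)) - 2/(3*(2*x + 1))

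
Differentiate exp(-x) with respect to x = -exp(-x)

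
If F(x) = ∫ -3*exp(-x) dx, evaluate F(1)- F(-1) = -3*E + 3*exp(-1)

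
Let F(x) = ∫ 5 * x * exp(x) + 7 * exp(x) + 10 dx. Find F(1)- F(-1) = 3*exp(-1) + 7*E + 20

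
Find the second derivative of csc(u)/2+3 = cot(u)^2*csc(u) + csc(u)/2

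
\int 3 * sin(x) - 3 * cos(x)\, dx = -3*sqrt(2)*sin(x + pi/4) + C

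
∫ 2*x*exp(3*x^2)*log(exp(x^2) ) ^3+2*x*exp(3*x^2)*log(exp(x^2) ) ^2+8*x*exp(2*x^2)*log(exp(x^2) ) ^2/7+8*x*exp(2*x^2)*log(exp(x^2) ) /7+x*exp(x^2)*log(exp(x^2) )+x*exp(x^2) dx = x^2*(14*x^4*exp(2*x^2) + 12*x^2*exp(x^2) + 21)*exp(x^2)/42 + C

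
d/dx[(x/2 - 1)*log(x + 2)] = (x*log(x + 2) + x + 2*log(x + 2) - 2)/(2*x + 4)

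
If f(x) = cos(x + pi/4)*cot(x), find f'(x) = -sin(x + pi/4)/tan(x) - cos(x + pi/4)/sin(x)^2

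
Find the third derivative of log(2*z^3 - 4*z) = (6*z^6 + 12*z^4 + 24*z^2 - 16)/(z^9 - 6*z^7 + 12*z^5 - 8*z^3)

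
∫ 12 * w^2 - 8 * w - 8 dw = 4*w^3 - 4*w^2 - 8*w + C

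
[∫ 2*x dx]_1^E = -1 + exp(2)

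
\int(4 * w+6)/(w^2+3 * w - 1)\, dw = 2*log(-w^2 - 3*w + 1) + C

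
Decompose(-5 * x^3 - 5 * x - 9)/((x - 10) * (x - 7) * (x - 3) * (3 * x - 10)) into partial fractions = -5693/(220*(3*x - 10)) + 159/(28*(x - 3)) + 1759/(132*(x - 7)) - 5059/(420*(x - 10))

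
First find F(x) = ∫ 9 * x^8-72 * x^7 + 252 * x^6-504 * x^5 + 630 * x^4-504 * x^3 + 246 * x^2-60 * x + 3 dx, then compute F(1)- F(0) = -1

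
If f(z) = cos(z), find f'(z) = -sin(z)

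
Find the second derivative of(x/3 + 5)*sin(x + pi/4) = -x*sin(x + pi/4)/3 - 5*sin(x + pi/4) + 2*cos(x + pi/4)/3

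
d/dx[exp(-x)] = -exp(-x)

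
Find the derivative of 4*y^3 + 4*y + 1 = 12*y^2 + 4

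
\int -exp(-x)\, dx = exp(-x) + C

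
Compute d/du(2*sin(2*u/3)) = 4*cos(2*u/3)/3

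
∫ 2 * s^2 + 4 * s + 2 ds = 2*s^3/3 + 2*s^2 + 2*s + C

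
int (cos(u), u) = sin(u) + C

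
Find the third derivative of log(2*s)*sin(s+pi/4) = (-s^3*log(s)*cos(s + pi/4) - s^3*log(2)*cos(s + pi/4) - 3*s^2*sin(s + pi/4) - 3*s*cos(s + pi/4) + 2*sin(s + pi/4))/s^3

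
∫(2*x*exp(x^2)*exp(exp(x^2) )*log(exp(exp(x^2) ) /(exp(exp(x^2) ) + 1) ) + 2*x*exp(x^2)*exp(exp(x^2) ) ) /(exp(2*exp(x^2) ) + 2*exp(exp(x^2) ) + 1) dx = (exp(x^2) - log(exp(exp(x^2)) + 1))*exp(exp(x^2))/(exp(exp(x^2)) + 1) + C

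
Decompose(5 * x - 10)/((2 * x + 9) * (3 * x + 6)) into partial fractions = 13/(3*(2*x + 9)) - 4/(3*(x + 2))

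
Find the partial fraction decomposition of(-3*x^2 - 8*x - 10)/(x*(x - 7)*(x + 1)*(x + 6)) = 7/(39*(x + 6)) - 1/(8*(x + 1)) - 213/(728*(x - 7)) + 5/(21*x)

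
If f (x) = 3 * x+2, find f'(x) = 3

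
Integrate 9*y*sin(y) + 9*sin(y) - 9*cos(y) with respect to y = (-9*y - 9)*cos(y) + C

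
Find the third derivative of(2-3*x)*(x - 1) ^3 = 66 - 72*x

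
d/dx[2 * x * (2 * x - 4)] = 8*x - 8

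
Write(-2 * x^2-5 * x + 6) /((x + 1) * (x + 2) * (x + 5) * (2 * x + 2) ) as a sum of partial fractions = 19/(96*(x + 5)) + 4/(3*(x + 2)) - 49/(32*(x + 1)) + 9/(8*(x + 1)^2)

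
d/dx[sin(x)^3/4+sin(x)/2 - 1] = (5 - 3*cos(x)^2)*cos(x)/4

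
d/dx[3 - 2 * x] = -2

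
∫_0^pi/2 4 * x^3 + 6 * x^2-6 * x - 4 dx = -4 + (-1 + pi/2)^2*(pi/2 + 2)^2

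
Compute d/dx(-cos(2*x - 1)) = 2*sin(2*x - 1)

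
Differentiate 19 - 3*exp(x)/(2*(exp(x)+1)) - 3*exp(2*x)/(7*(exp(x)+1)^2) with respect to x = (-33*exp(2*x) - 21*exp(x))/(14*exp(3*x) + 42*exp(2*x) + 42*exp(x) + 14)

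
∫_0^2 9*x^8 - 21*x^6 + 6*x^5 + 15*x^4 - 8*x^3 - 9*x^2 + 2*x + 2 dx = 240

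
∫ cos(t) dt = sin(t) + C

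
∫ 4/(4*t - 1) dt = log(8*t - 2) + C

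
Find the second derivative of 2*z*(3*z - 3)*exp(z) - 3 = 6*z^2*exp(z) + 18*z*exp(z)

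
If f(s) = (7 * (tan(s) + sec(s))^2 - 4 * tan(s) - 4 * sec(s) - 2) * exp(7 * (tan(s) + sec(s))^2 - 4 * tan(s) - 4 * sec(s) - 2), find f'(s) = 4*(sin(s) + 1)^2*(28*sin(s)^2/cos(s)^2 - 22*sin(s)/cos(s) + 49*sin(s)/cos(s)^2 + 4 - 20/cos(s) + 21/cos(s)^2)*exp(7*tan(s)^2 + 14*tan(s)*sec(s) - 4*tan(s) + 7*sec(s)^2 - 4*sec(s) - 2)/cos(s)^3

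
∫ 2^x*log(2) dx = 2^x + C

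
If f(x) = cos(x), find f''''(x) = cos(x)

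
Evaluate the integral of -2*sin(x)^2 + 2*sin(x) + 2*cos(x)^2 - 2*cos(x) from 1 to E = -(-1 + cos(1) + sin(1))^2 + (-1 + cos(E) + sin(E))^2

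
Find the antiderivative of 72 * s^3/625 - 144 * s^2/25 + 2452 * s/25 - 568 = 18*s^4/625 - 48*s^3/25 + 1226*s^2/25 - 568*s + C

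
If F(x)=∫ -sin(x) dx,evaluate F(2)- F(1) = -cos(1) + cos(2)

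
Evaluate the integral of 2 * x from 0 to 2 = 4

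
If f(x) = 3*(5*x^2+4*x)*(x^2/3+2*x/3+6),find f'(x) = 20*x^3 + 42*x^2 + 196*x + 72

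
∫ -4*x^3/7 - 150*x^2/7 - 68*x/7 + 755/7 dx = -x^4/7 - 50*x^3/7 - 34*x^2/7 + 755*x/7 + C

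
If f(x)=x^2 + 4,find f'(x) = 2*x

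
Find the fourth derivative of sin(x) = sin(x)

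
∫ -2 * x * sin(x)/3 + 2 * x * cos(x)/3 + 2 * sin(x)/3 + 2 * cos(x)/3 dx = 2*sqrt(2)*x*sin(x + pi/4)/3 + C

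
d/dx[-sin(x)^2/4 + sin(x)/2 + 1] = (1 - sin(x))*cos(x)/2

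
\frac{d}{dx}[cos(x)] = -sin(x)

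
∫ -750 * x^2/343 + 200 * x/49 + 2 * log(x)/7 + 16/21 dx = 2*x*(-375*x^2 + 1050*x + 147*log(x) + 245)/1029 + C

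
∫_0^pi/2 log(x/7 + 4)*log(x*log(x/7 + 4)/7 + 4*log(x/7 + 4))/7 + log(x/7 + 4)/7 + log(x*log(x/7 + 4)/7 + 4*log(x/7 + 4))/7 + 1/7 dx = -4*log(4)*log(4*log(4)) + (pi/14 + 4)*log((pi/14 + 4)*log(pi/14 + 4))*log(pi/14 + 4)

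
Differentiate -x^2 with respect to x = -2*x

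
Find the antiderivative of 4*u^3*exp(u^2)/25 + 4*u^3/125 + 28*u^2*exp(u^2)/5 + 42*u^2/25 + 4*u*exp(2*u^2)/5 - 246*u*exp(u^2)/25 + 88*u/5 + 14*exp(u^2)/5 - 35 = -u^2 - 35*u + (u^2 + 35*u + 5*exp(u^2))^2/125 - 5*exp(u^2) + C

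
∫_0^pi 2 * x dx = pi^2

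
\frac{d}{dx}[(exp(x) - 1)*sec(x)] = exp(x)*tan(x)*sec(x) + exp(x)*sec(x) - tan(x)*sec(x)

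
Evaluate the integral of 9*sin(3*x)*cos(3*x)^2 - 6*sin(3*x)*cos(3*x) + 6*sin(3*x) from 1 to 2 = 2*cos(3) - 2*cos(6) - cos(3)^2 + cos(3)^3 - cos(6)^3 + cos(6)^2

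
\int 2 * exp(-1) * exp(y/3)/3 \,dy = 2*exp(y/3 - 1) + C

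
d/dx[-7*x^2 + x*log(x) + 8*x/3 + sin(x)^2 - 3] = -14*x + log(x) + sin(2*x) + 11/3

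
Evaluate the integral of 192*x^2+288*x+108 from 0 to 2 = 1304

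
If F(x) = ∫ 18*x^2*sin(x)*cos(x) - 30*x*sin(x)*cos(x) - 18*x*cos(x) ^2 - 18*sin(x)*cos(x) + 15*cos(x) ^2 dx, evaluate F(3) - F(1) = -27*cos(3)^2 - 15*cos(1)^2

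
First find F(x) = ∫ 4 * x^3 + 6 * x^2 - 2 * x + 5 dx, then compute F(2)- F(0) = 38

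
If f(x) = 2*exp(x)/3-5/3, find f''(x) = 2*exp(x)/3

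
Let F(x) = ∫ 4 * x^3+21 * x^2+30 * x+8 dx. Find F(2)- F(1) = 117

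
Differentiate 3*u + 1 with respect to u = 3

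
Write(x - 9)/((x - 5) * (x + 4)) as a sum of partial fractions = 13/(9*(x + 4)) - 4/(9*(x - 5))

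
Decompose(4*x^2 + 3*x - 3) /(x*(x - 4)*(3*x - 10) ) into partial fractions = -463/(20*(3*x - 10)) + 73/(8*(x - 4)) - 3/(40*x)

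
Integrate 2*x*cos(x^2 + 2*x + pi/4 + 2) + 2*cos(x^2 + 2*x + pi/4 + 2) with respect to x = sin((x + 1)^2 + pi/4 + 1) + C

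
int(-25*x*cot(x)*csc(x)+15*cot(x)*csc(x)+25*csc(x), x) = (25*x - 15)*csc(x) + C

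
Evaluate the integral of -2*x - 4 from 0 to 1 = -5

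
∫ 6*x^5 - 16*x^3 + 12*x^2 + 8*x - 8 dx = x^6 - 4*x^4 + 4*x^3 + 4*x^2 - 8*x + C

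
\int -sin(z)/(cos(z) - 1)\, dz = log(1 - cos(z)) + C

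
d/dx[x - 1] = 1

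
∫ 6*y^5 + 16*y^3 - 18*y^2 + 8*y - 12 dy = y^6 + 4*y^4 - 6*y^3 + 4*y^2 - 12*y + C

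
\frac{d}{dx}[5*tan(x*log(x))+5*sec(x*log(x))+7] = 5*(log(x)*sin(x*log(x)) + log(x) + sin(x*log(x)) + 1)/cos(x*log(x))^2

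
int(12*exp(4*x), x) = 3*exp(4*x) + C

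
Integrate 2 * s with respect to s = s^2 + C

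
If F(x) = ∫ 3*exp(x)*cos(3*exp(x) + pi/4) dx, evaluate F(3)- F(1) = sin(pi/4 + 3*exp(3)) - sin(pi/4 + 3*E)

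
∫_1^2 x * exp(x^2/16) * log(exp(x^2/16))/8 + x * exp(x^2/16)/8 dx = -exp(1/16)/16 + exp(1/4)/4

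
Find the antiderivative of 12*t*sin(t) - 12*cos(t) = -12*t*cos(t) + C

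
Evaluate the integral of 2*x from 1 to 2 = 3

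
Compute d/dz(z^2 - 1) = 2*z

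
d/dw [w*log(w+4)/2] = (w*log(w + 4) + w + 4*log(w + 4))/(2*w + 8)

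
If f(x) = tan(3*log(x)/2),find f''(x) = 3*(3*sin(3*log(x)/2)/cos(3*log(x)/2) - 1)/(2*x^2*cos(3*log(x)/2)^2)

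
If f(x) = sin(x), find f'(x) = cos(x)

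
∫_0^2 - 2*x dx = -4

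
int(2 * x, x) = x^2 + C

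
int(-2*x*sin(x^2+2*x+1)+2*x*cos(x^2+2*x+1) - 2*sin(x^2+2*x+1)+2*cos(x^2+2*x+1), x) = sin((x + 1)^2) + cos((x + 1)^2) + C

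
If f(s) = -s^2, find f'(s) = -2*s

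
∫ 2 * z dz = z^2 + C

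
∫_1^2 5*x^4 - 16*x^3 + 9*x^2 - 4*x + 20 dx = 6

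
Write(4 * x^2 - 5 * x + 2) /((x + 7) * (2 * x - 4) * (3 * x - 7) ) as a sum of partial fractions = 109/(56*(3*x - 7)) + 233/(504*(x + 7)) - 4/(9*(x - 2))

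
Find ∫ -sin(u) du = cos(u) + C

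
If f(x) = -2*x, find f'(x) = -2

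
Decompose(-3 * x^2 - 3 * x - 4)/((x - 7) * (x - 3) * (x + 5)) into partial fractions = -2/(3*(x + 5)) + 5/(4*(x - 3)) - 43/(12*(x - 7))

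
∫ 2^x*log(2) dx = 2^x + C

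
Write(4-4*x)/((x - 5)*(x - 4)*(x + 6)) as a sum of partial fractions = 14/(55*(x + 6)) + 6/(5*(x - 4)) - 16/(11*(x - 5))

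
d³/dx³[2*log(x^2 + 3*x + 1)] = (8*x^3 + 36*x^2 + 84*x + 72)/(x^6 + 9*x^5 + 30*x^4 + 45*x^3 + 30*x^2 + 9*x + 1)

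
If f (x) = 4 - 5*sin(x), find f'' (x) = 5*sin(x)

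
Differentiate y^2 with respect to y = 2*y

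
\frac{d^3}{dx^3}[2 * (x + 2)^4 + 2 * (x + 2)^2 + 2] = 48*x + 96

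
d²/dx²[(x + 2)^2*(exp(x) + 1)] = x^2*exp(x) + 8*x*exp(x) + 14*exp(x) + 2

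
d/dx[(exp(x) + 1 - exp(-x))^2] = (2*exp(4*x) + 2*exp(3*x) + 2*exp(x) - 2)*exp(-2*x)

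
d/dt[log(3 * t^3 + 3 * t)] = (3*t^2 + 1)/(t^3 + t)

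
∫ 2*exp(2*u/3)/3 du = exp(2*u/3) + C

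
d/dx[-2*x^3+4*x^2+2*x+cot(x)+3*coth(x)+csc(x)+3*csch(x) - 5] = -6*x^2 + 8*x - cot(x)^2 - cot(x)*csc(x) + 1 - 3*cosh(x)/sinh(x)^2 - 3/sinh(x)^2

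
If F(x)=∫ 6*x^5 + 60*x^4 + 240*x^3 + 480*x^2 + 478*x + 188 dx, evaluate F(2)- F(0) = 4020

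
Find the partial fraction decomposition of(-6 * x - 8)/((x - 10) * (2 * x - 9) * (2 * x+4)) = 70/(143*(2*x - 9)) + 1/(78*(x + 2)) - 17/(66*(x - 10))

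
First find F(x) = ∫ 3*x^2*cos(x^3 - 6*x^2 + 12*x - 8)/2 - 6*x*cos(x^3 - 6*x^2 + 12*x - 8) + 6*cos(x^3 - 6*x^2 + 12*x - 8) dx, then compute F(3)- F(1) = sin(1)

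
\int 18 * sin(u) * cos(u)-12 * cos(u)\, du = (3*sin(u) - 2)^2 + C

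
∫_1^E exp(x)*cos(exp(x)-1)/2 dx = sin(1 - E)/2 - sin(1 - exp(E))/2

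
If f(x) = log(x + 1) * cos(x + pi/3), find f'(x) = (-x*log(x + 1)*sin(x + pi/3) - log(x + 1)*sin(x + pi/3) + cos(x + pi/3))/(x + 1)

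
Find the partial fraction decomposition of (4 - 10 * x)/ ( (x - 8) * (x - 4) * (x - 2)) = -4/(3*(x - 2)) + 9/(2*(x - 4)) - 19/(6*(x - 8))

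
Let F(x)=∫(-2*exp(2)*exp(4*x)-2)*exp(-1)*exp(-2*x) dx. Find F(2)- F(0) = -exp(5) - exp(-1) + exp(-5) + E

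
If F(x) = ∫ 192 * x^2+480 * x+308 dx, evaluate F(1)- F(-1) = 744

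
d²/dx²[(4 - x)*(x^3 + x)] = -12*x^2 + 24*x - 2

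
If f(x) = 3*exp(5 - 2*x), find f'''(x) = -24*exp(5 - 2*x)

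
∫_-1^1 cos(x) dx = 2*sin(1)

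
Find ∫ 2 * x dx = x^2 + C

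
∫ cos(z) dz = sin(z) + C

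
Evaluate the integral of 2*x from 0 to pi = pi^2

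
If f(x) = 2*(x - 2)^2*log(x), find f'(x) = (4*x^2*log(x) + 2*x^2 - 8*x*log(x) - 8*x + 8)/x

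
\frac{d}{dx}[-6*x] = -6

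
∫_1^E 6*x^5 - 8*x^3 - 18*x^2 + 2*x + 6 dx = -9 + (-3 - E + exp(3))^2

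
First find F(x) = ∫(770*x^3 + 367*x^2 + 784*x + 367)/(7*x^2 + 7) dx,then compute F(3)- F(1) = -log(2) + log(10) + 3814/7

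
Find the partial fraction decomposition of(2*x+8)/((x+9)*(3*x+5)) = 7/(11*(3*x + 5)) + 5/(11*(x + 9))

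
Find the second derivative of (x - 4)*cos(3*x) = -9*x*cos(3*x) - 6*sin(3*x) + 36*cos(3*x)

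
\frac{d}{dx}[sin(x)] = cos(x)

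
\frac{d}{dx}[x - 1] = 1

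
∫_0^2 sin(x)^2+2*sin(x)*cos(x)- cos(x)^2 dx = 1/2 - sqrt(2)*sin(pi/4 + 4)/2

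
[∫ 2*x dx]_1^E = -1 + exp(2)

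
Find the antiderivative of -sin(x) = cos(x) + C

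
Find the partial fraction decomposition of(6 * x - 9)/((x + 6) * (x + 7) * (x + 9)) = -21/(2*(x + 9)) + 51/(2*(x + 7)) - 15/(x + 6)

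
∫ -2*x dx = -x^2 + C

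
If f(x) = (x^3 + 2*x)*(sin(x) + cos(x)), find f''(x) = sqrt(2)*(-x^3*sin(x + pi/4) + 6*x^2*cos(x + pi/4) + 4*x*sin(x + pi/4) + 4*cos(x + pi/4))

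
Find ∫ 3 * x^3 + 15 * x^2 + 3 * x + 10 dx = 3*x^4/4 + 5*x^3 + 3*x^2/2 + 10*x + C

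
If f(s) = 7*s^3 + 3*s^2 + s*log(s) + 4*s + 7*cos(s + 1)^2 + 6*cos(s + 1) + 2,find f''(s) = (42*s^2 + 14*s*sin(s + 1)^2 - 14*s*cos(s + 1)^2 - 6*s*cos(s + 1) + 6*s + 1)/s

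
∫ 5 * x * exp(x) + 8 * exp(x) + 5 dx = (5*x + 3)*(exp(x) + 1) + C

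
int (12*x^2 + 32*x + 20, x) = 4*x^3 + 16*x^2 + 20*x + C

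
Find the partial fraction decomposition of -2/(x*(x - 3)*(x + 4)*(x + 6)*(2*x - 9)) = -32/(9639*(2*x - 9)) - 1/(1134*(x + 6)) + 1/(476*(x + 4)) + 2/(567*(x - 3)) - 1/(324*x)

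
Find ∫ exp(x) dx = exp(x) + C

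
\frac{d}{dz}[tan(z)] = cos(z)^(-2)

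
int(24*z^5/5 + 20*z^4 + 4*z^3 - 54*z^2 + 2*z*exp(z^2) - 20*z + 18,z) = 4*z^6/5 + 4*z^5 + z^4 - 18*z^3 - 10*z^2 + 18*z + exp(z^2) + C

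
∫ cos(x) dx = sin(x) + C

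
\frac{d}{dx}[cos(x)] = -sin(x)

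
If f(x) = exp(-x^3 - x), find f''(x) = (9*x^4 + 6*x^2 - 6*x + 1)*exp(-x^3 - x)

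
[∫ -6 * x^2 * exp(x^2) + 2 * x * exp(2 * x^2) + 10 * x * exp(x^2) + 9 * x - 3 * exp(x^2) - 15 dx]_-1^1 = -30 - (E + 3)^2/2 + (-3 + E)^2/2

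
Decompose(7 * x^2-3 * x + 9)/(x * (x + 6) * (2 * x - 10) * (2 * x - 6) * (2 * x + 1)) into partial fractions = -7/(121*(2*x + 1)) + 31/(2904*(x + 6)) - 1/(24*(x - 3)) + 169/(4840*(x - 5)) + 1/(40*x)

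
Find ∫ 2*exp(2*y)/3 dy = exp(2*y)/3 + C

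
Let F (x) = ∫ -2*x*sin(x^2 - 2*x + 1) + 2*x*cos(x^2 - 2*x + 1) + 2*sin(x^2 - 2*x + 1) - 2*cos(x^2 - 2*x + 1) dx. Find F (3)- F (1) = -1 + sin(4) + cos(4)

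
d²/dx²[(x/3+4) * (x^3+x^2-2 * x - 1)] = 4*x^2 + 26*x + 20/3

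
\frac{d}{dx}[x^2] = 2*x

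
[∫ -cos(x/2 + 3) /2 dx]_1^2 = sin(7/2) - sin(4)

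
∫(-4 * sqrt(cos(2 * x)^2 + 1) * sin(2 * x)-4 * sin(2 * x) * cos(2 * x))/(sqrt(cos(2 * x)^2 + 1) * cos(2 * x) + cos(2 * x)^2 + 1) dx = 2*log(sqrt(cos(2*x)^2 + 1) + cos(2*x)) + C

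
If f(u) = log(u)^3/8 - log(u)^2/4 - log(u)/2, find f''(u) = (-3*log(u)^2 + 10*log(u))/(8*u^2)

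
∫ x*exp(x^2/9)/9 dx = exp(x^2/9)/2 + C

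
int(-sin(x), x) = cos(x) + C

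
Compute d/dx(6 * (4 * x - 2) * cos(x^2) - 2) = -48*x^2*sin(x^2) + 24*x*sin(x^2) + 24*cos(x^2)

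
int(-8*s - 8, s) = -4*s^2 - 8*s + C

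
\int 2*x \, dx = x^2 + C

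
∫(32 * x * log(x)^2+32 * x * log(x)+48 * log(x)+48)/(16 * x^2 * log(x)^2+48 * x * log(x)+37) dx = log((4*x*log(x) + 6)^2 + 1) + C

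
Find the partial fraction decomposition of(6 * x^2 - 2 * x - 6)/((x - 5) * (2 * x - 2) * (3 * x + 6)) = 11/(63*(x + 2)) + 1/(36*(x - 1)) + 67/(84*(x - 5))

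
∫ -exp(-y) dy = exp(-y) + C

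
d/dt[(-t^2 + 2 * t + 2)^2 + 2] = 4*t^3 - 12*t^2 + 8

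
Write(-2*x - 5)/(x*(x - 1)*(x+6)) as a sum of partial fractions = 1/(6*(x + 6)) - 1/(x - 1) + 5/(6*x)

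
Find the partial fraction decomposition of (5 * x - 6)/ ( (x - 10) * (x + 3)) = 21/(13*(x + 3)) + 44/(13*(x - 10))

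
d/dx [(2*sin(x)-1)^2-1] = 4*(2*sin(x) - 1)*cos(x)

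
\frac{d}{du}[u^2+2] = 2*u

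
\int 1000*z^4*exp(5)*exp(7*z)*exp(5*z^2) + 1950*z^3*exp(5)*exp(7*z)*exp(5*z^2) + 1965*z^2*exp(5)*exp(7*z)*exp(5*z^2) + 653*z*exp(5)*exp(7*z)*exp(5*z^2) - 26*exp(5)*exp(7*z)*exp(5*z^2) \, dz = (20*z - 3)*(5*z^2 + 7*z + 5)*exp(5*z^2 + 7*z + 5) + C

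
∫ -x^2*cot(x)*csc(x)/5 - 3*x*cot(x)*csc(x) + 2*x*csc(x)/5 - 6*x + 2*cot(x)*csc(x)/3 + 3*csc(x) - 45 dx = (csc(x) - 15)*(x^2/5 + 3*x - 2/3) + C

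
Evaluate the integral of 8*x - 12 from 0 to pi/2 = -9 + (-3 + pi)^2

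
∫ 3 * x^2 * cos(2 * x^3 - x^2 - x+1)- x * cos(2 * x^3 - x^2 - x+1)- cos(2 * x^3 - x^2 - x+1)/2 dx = sin(2*x^3 - x^2 - x + 1)/2 + C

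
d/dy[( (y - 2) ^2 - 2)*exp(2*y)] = 2*y^2*exp(2*y) - 6*y*exp(2*y)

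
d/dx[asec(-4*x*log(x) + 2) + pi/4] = (-log(x) - 1)/(4*x^2*sqrt(1 - 1/(16*x^2*log(x)^2 - 16*x*log(x) + 4))*log(x)^2 - 4*x*sqrt(1 - 1/(16*x^2*log(x)^2 - 16*x*log(x) + 4))*log(x) + sqrt(1 - 1/(16*x^2*log(x)^2 - 16*x*log(x) + 4)))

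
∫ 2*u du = u^2 + C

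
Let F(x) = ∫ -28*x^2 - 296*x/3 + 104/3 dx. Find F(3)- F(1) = -568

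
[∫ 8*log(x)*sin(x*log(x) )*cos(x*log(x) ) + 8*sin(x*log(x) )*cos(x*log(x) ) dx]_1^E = 4*sin(E)^2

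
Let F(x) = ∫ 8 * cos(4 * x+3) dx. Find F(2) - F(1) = 2*sin(11) - 2*sin(7)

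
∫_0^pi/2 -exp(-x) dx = -1 + exp(-pi/2)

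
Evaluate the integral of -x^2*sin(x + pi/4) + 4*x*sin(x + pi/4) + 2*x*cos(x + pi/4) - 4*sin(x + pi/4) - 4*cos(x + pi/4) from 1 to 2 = -cos(pi/4 + 1)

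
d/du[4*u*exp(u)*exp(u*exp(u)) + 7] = 4*u^2*exp(u*exp(u) + 2*u) + 4*u*exp(u*exp(u) + u) + 4*u*exp(u*exp(u) + 2*u) + 4*exp(u*exp(u) + u)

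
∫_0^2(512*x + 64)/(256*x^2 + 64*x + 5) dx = -log(5) + log(1157)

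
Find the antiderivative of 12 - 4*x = -2*x^2 + 12*x + C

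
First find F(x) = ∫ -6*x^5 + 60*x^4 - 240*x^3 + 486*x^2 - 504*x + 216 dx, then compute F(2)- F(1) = 3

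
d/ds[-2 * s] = -2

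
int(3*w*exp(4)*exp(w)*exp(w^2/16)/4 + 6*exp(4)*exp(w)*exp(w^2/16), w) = 6*exp((w + 8)^2/16) + C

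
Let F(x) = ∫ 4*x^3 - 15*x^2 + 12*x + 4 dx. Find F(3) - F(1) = 6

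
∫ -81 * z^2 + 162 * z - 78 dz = -27*z^3 + 81*z^2 - 78*z + C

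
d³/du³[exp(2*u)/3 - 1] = 8*exp(2*u)/3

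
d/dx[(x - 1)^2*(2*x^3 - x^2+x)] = 10*x^4 - 20*x^3 + 15*x^2 - 6*x + 1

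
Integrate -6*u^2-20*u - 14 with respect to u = -2*u^3 - 10*u^2 - 14*u + C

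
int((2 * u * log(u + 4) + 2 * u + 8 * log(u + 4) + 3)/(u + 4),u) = (2*u + 3)*log(u + 4) + C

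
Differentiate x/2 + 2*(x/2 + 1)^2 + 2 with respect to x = x + 5/2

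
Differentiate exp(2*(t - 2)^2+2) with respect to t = 4*t*exp(2*t^2 - 8*t + 10) - 8*exp(2*t^2 - 8*t + 10)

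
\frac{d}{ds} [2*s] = 2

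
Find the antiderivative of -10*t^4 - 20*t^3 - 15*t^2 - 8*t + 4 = -2*t^5 - 5*t^4 - 5*t^3 - 4*t^2 + 4*t + C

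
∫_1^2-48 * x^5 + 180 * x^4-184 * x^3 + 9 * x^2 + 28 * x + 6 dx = -9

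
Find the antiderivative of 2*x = x^2 + C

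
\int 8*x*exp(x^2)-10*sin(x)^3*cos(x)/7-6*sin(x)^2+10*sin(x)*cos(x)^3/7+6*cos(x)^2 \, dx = 4*exp(x^2) + 3*sin(2*x) - 5*cos(4*x)/56 + C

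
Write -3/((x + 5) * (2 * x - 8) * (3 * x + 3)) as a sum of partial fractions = -1/(72*(x + 5)) + 1/(40*(x + 1)) - 1/(90*(x - 4))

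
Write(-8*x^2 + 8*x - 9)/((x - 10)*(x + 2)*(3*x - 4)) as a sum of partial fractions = 113/(260*(3*x - 4)) - 19/(40*(x + 2)) - 243/(104*(x - 10))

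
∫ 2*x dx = x^2 + C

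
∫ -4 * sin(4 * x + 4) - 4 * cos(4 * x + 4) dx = -sin(4*x + 4) + cos(4*x + 4) + C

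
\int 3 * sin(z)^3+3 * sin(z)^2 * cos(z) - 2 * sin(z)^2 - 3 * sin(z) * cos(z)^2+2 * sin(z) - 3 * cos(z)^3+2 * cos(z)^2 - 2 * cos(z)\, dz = sin(2*z) - 7*sqrt(2)*sin(z + pi/4)/2 + sqrt(2)*cos(3*z + pi/4)/2 + C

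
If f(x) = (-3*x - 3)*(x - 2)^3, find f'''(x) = 90 - 72*x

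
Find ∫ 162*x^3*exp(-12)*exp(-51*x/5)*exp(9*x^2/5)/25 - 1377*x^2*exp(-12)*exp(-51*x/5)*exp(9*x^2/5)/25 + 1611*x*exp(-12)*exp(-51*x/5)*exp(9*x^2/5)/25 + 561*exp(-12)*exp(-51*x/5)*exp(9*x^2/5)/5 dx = 3*(x + 1)*(3*x - 20)*exp(3*(x + 1)*(3*x - 20)/5)/5 + C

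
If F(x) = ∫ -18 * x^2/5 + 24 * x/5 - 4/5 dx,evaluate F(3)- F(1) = -68/5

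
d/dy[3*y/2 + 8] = 3/2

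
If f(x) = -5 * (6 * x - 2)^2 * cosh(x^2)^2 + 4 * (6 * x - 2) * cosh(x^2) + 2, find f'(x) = -360*x^3*sinh(2*x^2) + 48*x^2*sinh(x^2) + 240*x^2*sinh(2*x^2) - 16*x*sinh(x^2) - 40*x*sinh(2*x^2) - 360*x*cosh(x^2)^2 + 120*cosh(x^2)^2 + 24*cosh(x^2)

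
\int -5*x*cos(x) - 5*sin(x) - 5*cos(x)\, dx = (-5*x - 5)*sin(x) + C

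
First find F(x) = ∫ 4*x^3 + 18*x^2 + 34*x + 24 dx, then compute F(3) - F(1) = 420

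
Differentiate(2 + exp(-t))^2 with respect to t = (-4*exp(t) - 2)*exp(-2*t)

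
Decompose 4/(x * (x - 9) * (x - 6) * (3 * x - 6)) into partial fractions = 1/(42*(x - 2)) - 1/(54*(x - 6)) + 4/(567*(x - 9)) - 1/(81*x)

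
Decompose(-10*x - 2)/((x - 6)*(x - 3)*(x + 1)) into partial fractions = 2/(7*(x + 1)) + 8/(3*(x - 3)) - 62/(21*(x - 6))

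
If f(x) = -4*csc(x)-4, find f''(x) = 4/sin(x) - 8/sin(x)^3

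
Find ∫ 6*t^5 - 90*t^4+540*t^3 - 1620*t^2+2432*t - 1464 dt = t^6 - 18*t^5 + 135*t^4 - 540*t^3 + 1216*t^2 - 1464*t + C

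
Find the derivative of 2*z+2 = 2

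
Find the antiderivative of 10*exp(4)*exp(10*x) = exp(10*x + 4) + C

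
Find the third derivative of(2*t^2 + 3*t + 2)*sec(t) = (-2*t^2*sin(t)/cos(t) + 12*t^2*sin(t)/cos(t)^3 - 3*t*sin(t)/cos(t) + 18*t*sin(t)/cos(t)^3 - 12*t + 24*t/cos(t)^2 + 10*sin(t)/cos(t) + 12*sin(t)/cos(t)^3 - 9 + 18/cos(t)^2)/cos(t)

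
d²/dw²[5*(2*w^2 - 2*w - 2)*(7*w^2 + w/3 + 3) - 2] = 840*w^2 - 400*w - 260/3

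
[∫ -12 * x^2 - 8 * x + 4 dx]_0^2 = -40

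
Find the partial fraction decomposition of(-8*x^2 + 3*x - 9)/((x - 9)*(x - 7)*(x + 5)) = -4/(3*(x + 5)) + 95/(6*(x - 7)) - 45/(2*(x - 9))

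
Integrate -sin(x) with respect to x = cos(x) + C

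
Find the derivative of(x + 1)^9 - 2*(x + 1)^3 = 9*x^8 + 72*x^7 + 252*x^6 + 504*x^5 + 630*x^4 + 504*x^3 + 246*x^2 + 60*x + 3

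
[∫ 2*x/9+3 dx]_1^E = -109/9 + E + (E/3 + 3)^2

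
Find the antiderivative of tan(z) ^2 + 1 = tan(z) + C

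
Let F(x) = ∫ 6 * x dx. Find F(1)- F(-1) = 0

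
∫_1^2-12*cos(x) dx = -12*sin(2) + 12*sin(1)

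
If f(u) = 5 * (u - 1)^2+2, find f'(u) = 10*u - 10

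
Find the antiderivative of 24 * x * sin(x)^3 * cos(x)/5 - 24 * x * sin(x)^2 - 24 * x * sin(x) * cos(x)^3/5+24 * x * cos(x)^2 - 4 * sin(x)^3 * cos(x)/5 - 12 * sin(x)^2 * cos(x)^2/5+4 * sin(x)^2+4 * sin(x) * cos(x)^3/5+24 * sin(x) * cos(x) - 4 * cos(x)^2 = (6*x - 1)*(40*sin(2*x) + cos(4*x) - 1)/20 + C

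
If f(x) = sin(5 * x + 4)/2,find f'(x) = 5*cos(5*x + 4)/2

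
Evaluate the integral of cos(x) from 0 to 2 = sin(2)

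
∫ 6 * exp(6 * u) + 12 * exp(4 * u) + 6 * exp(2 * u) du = (exp(2*u) + 1)^3 + C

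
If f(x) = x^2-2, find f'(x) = 2*x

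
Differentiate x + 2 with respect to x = 1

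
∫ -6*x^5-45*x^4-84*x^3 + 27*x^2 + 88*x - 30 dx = -x^6 - 9*x^5 - 21*x^4 + 9*x^3 + 44*x^2 - 30*x + C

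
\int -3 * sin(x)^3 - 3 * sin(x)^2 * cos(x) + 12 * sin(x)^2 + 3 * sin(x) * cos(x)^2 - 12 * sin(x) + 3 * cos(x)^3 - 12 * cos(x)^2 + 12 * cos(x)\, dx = (sqrt(2)*sin(x + pi/4) - 2)^3 + C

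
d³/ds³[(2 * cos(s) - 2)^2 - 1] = 8*(4*cos(s) - 1)*sin(s)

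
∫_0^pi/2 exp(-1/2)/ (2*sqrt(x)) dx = sqrt(2)*sqrt(pi)*exp(-1/2)/2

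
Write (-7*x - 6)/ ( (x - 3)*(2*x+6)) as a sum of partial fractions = -5/(4*(x + 3)) - 9/(4*(x - 3))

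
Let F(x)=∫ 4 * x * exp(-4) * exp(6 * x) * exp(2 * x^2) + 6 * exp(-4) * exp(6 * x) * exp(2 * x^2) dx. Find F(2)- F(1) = -exp(4) + exp(16)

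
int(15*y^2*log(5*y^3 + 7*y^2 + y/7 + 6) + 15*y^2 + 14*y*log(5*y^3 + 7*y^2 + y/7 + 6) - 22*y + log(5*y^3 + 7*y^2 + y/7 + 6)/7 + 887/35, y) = 6*y/5 - 2*(3*y - 2)^2 + (35*y^3 + 49*y^2 + y + 42)*log(5*y^3 + 7*y^2 + y/7 + 6)/7 + C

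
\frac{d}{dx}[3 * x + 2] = 3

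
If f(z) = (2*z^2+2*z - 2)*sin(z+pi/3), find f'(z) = 2*z^2*cos(z + pi/3) + 4*z*sin(z + pi/3) + 2*z*cos(z + pi/3) + 2*sqrt(2)*sin(z + pi/12)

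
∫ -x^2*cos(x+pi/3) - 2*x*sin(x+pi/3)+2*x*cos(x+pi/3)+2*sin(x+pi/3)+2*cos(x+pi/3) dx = (-x^2 + 2*x + 2)*sin(x + pi/3) + C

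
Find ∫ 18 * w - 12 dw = 9*w^2 - 12*w + C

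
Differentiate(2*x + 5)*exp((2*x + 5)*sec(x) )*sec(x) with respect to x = (4*x^2*sin(x)/cos(x)^2 + 2*x*sin(x)/cos(x) + 20*x*sin(x)/cos(x)^2 + 4*x/cos(x) + 5*sin(x)/cos(x) + 25*sin(x)/cos(x)^2 + 2 + 10/cos(x))*exp(2*x/cos(x))*exp(5/cos(x))/cos(x)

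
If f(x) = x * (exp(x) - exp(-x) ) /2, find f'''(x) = (x*exp(2*x) + x + 3*exp(2*x) - 3)*exp(-x)/2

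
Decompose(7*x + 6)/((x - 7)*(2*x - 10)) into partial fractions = -41/(4*(x - 5)) + 55/(4*(x - 7))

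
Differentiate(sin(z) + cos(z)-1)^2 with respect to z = 2*cos(2*z) - 2*sqrt(2)*cos(z + pi/4)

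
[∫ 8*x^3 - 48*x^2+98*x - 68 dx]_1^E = -5 - 3*(-2 + E)^2 + 2*((-2 + E)^2 + 1)^2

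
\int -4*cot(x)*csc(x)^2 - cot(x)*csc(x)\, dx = (2*csc(x) + 1)*csc(x) + C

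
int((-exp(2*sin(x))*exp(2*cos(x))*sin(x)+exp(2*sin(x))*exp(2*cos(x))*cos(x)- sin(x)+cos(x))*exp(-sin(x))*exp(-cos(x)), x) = 2*sinh(sqrt(2)*sin(x + pi/4)) + C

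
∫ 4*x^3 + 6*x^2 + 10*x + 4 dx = x^4 + 2*x^3 + 5*x^2 + 4*x + C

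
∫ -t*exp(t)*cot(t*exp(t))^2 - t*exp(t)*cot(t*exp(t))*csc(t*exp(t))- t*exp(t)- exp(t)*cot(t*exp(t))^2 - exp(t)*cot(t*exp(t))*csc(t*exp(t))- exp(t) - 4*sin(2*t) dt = 2*cos(2*t) + cot(t*exp(t)) + csc(t*exp(t)) + C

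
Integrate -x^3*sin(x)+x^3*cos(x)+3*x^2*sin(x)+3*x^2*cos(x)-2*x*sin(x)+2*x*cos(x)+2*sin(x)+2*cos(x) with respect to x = sqrt(2)*x*(x^2 + 2)*sin(x + pi/4) + C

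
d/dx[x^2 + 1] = 2*x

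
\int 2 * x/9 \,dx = x^2/9 + C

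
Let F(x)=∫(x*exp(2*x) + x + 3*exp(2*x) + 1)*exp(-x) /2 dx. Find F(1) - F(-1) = -2*exp(-1) + 2*E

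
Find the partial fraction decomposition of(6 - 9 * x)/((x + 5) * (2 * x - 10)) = -51/(20*(x + 5)) - 39/(20*(x - 5))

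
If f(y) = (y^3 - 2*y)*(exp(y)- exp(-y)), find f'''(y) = (y^3*exp(2*y) + y^3 + 9*y^2*exp(2*y) - 9*y^2 + 16*y*exp(2*y) + 16*y)*exp(-y)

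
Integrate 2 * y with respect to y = y^2 + C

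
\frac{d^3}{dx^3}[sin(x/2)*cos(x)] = 7*sin(x/2)*sin(x)/4 - 13*cos(x/2)*cos(x)/8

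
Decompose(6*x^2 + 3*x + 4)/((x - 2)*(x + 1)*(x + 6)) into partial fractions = 101/(20*(x + 6)) - 7/(15*(x + 1)) + 17/(12*(x - 2))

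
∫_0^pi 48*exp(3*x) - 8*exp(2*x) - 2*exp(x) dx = -4*exp(2*pi) - 2*exp(pi) - 10 + 16*exp(3*pi)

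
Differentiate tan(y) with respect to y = cos(y)^(-2)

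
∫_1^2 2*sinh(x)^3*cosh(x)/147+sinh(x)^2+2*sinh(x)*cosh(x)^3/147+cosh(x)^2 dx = -(sinh(2)/14 + 3)^2/3 - 5*sinh(2)/14 + (sinh(4)/14 + 3)^2/3 + 5*sinh(4)/14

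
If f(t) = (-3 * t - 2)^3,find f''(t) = -162*t - 108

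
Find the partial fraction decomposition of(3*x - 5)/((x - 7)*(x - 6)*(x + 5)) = -5/(33*(x + 5)) - 13/(11*(x - 6)) + 4/(3*(x - 7))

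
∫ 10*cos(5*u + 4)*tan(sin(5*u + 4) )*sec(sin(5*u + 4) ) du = 2*sec(sin(5*u + 4)) + C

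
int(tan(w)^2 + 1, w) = tan(w) + C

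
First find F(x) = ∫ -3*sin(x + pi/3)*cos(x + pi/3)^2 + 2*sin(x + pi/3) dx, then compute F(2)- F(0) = cos(pi/3 + 2)^3 + 7/8 - 2*cos(pi/3 + 2)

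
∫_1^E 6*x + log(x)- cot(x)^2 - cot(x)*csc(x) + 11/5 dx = -26/5 + cot(E) - csc(1) - cot(1) + csc(E) + 16*E/5 + 3*exp(2)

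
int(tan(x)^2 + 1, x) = tan(x) + C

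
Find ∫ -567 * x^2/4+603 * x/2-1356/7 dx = -189*x^3/4 + 603*x^2/4 - 1356*x/7 + C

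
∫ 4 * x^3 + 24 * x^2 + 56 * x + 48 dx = x^4 + 8*x^3 + 28*x^2 + 48*x + C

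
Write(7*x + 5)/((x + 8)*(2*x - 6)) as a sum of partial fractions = 51/(22*(x + 8)) + 13/(11*(x - 3))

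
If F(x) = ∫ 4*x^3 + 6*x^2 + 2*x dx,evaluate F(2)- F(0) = 36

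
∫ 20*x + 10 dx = 10*x^2 + 10*x + C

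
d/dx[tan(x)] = cos(x)^(-2)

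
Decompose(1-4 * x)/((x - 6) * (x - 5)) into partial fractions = 19/(x - 5) - 23/(x - 6)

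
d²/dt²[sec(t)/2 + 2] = tan(t)^2*sec(t) + sec(t)/2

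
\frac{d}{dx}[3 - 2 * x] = -2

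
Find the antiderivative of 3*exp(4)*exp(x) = 3*exp(x + 4) + C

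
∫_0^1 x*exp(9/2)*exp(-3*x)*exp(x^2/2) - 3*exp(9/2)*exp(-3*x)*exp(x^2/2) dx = -exp(9/2) + exp(2)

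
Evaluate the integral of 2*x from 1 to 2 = 3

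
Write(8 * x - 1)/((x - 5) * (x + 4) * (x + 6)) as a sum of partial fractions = -49/(22*(x + 6)) + 11/(6*(x + 4)) + 13/(33*(x - 5))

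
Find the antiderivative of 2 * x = x^2 + C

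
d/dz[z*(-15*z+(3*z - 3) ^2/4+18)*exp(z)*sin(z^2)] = 3*(3*z^4*cos(z^2)/2 + 3*z^3*sin(z^2)/4 - 13*z^3*cos(z^2) - 17*z^2*sin(z^2)/4 + 27*z^2*cos(z^2)/2 - 25*z*sin(z^2)/4 + 27*sin(z^2)/4)*exp(z)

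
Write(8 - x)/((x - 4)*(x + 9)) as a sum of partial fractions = -17/(13*(x + 9)) + 4/(13*(x - 4))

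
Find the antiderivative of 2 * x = x^2 + C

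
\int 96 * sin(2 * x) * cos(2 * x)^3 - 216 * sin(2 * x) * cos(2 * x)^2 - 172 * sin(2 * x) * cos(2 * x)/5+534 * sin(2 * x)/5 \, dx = 2*(-480*sin(x)^6 + 240*sin(x)^4 + 446*sin(x)^2 - 119)*sin(x)^2/5 + C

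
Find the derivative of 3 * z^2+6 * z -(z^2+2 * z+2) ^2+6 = -4*z^3 - 12*z^2 - 10*z - 2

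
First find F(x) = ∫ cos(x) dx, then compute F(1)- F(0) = sin(1)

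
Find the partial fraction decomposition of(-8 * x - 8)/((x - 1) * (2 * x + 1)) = 8/(3*(2*x + 1)) - 16/(3*(x - 1))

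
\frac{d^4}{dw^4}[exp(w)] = exp(w)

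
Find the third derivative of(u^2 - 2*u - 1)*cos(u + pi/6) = u^2*sin(u + pi/6) - 2*u*sin(u + pi/6) - 6*u*cos(u + pi/6) - 7*sin(u + pi/6) + 6*cos(u + pi/6)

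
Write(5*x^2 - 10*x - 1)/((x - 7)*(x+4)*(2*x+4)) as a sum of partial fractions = 119/(44*(x + 4)) - 13/(12*(x + 2)) + 29/(33*(x - 7))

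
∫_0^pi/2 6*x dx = 3*pi^2/4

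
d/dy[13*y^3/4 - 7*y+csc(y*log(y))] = 39*y^2/4 - log(y)*cot(y*log(y))*csc(y*log(y)) - cot(y*log(y))*csc(y*log(y)) - 7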